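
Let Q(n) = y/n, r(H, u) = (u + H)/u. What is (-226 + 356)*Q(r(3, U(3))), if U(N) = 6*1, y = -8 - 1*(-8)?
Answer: 0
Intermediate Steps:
y = 0 (y = -8 + 8 = 0)
U(N) = 6
r(H, u) = (H + u)/u
Q(n) = 0 (Q(n) = 0/n = 0)
(-226 + 356)*Q(r(3, U(3))) = (-226 + 356)*0 = 130*0 = 0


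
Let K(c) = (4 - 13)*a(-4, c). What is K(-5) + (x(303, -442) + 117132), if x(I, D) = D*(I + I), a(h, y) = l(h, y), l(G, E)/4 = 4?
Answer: -150864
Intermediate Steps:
l(G, E) = 16 (l(G, E) = 4*4 = 16)
a(h, y) = 16
x(I, D) = 2*D*I (x(I, D) = D*(2*I) = 2*D*I)
K(c) = -144 (K(c) = (4 - 13)*16 = -9*16 = -144)
K(-5) + (x(303, -442) + 117132) = -144 + (2*(-442)*303 + 117132) = -144 + (-267852 + 117132) = -144 - 150720 = -150864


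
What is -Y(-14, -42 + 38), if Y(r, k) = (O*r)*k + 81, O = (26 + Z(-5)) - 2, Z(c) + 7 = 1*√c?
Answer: -1033 - 56*I*√5 ≈ -1033.0 - 125.22*I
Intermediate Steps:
Z(c) = -7 + √c (Z(c) = -7 + 1*√c = -7 + √c)
O = 17 + I*√5 (O = (26 + (-7 + √(-5))) - 2 = (26 + (-7 + I*√5)) - 2 = (19 + I*√5) - 2 = 17 + I*√5 ≈ 17.0 + 2.2361*I)
Y(r, k) = 81 + k*r*(17 + I*√5) (Y(r, k) = ((17 + I*√5)*r)*k + 81 = (r*(17 + I*√5))*k + 81 = k*r*(17 + I*√5) + 81 = 81 + k*r*(17 + I*√5))
-Y(-14, -42 + 38) = -(81 + (-42 + 38)*(-14)*(17 + I*√5)) = -(81 - 4*(-14)*(17 + I*√5)) = -(81 + (952 + 56*I*√5)) = -(1033 + 56*I*√5) = -1033 - 56*I*√5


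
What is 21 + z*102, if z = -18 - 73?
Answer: -9261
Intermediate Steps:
z = -91
21 + z*102 = 21 - 91*102 = 21 - 9282 = -9261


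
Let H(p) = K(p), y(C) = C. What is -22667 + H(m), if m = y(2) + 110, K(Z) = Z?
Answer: -22555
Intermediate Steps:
m = 112 (m = 2 + 110 = 112)
H(p) = p
-22667 + H(m) = -22667 + 112 = -22555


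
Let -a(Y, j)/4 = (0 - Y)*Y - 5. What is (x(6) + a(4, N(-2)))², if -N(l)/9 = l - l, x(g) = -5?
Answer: 6241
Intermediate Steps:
N(l) = 0 (N(l) = -9*(l - l) = -9*0 = 0)
a(Y, j) = 20 + 4*Y² (a(Y, j) = -4*((0 - Y)*Y - 5) = -4*((-Y)*Y - 5) = -4*(-Y² - 5) = -4*(-5 - Y²) = 20 + 4*Y²)
(x(6) + a(4, N(-2)))² = (-5 + (20 + 4*4²))² = (-5 + (20 + 4*16))² = (-5 + (20 + 64))² = (-5 + 84)² = 79² = 6241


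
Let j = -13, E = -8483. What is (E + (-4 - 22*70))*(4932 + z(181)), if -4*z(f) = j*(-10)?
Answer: -98254573/2 ≈ -4.9127e+7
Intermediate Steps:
z(f) = -65/2 (z(f) = -(-13)*(-10)/4 = -¼*130 = -65/2)
(E + (-4 - 22*70))*(4932 + z(181)) = (-8483 + (-4 - 22*70))*(4932 - 65/2) = (-8483 + (-4 - 1540))*(9799/2) = (-8483 - 1544)*(9799/2) = -10027*9799/2 = -98254573/2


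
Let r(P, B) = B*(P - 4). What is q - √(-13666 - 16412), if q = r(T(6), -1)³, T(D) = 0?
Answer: 64 - 3*I*√3342 ≈ 64.0 - 173.43*I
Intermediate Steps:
r(P, B) = B*(-4 + P)
q = 64 (q = (-(-4 + 0))³ = (-1*(-4))³ = 4³ = 64)
q - √(-13666 - 16412) = 64 - √(-13666 - 16412) = 64 - √(-30078) = 64 - 3*I*√3342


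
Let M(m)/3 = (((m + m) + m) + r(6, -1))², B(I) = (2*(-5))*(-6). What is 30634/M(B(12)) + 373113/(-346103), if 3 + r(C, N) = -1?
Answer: -12035062781/16081329792 ≈ -0.74839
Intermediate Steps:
B(I) = 60 (B(I) = -10*(-6) = 60)
r(C, N) = -4 (r(C, N) = -3 - 1 = -4)
M(m) = 3*(-4 + 3*m)² (M(m) = 3*(((m + m) + m) - 4)² = 3*((2*m + m) - 4)² = 3*(3*m - 4)² = 3*(-4 + 3*m)²)
30634/M(B(12)) + 373113/(-346103) = 30634/((3*(-4 + 3*60)²)) + 373113/(-346103) = 30634/((3*(-4 + 180)²)) + 373113*(-1/346103) = 30634/((3*176²)) - 373113/346103 = 30634/((3*30976)) - 373113/346103 = 30634/92928 - 373113/346103 = 30634*(1/92928) - 373113/346103 = 15317/46464 - 373113/346103 = -12035062781/16081329792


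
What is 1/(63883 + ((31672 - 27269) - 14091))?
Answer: 1/54195 ≈ 1.8452e-5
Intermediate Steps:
1/(63883 + ((31672 - 27269) - 14091)) = 1/(63883 + (4403 - 14091)) = 1/(63883 - 9688) = 1/54195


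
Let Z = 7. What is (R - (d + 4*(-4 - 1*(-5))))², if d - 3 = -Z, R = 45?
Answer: 2025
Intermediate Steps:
d = -4 (d = 3 - 1*7 = 3 - 7 = -4)
(R - (d + 4*(-4 - 1*(-5))))² = (45 - (-4 + 4*(-4 - 1*(-5))))² = (45 - (-4 + 4*(-4 + 5)))² = (45 - (-4 + 4*1))² = (45 - (-4 + 4))² = (45 - 1*0)² = (45 + 0)² = 45² = 2025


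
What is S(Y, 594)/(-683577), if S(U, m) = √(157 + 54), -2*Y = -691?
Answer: -√211/683577 ≈ -2.1250e-5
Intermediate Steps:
Y = 691/2 (Y = -½*(-691) = 691/2 ≈ 345.50)
S(U, m) = √211
S(Y, 594)/(-683577) = √211/(-683577) = √211*(-1/683577) = -√211/683577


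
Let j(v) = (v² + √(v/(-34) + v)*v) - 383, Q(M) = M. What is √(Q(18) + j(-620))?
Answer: √(110986115 - 10540*I*√173910)/17 ≈ 619.83 - 12.269*I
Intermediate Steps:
j(v) = -383 + v² + √1122*v^(3/2)/34 (j(v) = (v² + √(v*(-1/34) + v)*v) - 383 = (v² + √(-v/34 + v)*v) - 383 = (v² + √(33*v/34)*v) - 383 = (v² + (√1122*√v/34)*v) - 383 = (v² + √1122*v^(3/2)/34) - 383 = -383 + v² + √1122*v^(3/2)/34)
√(Q(18) + j(-620)) = √(18 + (-383 + (-620)² + √1122*(-620)^(3/2)/34)) = √(18 + (-383 + 384400 + √1122*(-1240*I*√155)/34)) = √(18 + (-383 + 384400 - 620*I*√173910/17)) = √(18 + (384017 - 620*I*√173910/17)) = √(384035 - 620*I*√173910/17)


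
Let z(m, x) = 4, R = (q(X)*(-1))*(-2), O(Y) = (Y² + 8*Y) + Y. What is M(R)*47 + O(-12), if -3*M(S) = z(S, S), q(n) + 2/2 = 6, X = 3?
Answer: -80/3 ≈ -26.667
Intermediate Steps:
q(n) = 5 (q(n) = -1 + 6 = 5)
O(Y) = Y² + 9*Y
R = 10 (R = (5*(-1))*(-2) = -5*(-2) = 10)
M(S) = -4/3 (M(S) = -⅓*4 = -4/3)
M(R)*47 + O(-12) = -4/3*47 - 12*(9 - 12) = -188/3 - 12*(-3) = -188/3 + 36 = -80/3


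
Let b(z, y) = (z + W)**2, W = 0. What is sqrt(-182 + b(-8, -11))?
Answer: I*sqrt(118) ≈ 10.863*I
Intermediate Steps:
b(z, y) = z**2 (b(z, y) = (z + 0)**2 = z**2)
sqrt(-182 + b(-8, -11)) = sqrt(-182 + (-8)**2) = sqrt(-182 + 64) = sqrt(-118) = I*sqrt(118)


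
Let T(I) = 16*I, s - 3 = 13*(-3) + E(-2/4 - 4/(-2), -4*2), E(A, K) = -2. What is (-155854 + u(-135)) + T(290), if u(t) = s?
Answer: -151252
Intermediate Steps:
s = -38 (s = 3 + (13*(-3) - 2) = 3 + (-39 - 2) = 3 - 41 = -38)
u(t) = -38
(-155854 + u(-135)) + T(290) = (-155854 - 38) + 16*290 = -155892 + 4640 = -151252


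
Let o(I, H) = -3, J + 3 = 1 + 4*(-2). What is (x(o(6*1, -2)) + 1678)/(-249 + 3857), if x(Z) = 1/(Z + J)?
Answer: 1983/4264 ≈ 0.46506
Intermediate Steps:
J = -10 (J = -3 + (1 + 4*(-2)) = -3 + (1 - 8) = -3 - 7 = -10)
x(Z) = 1/(-10 + Z) (x(Z) = 1/(Z - 10) = 1/(-10 + Z))
(x(o(6*1, -2)) + 1678)/(-249 + 3857) = (1/(-10 - 3) + 1678)/(-249 + 3857) = (1/(-13) + 1678)/3608 = (-1/13 + 1678)*(1/3608) = (21813/13)*(1/3608) = 1983/4264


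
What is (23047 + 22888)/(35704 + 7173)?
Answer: 45935/42877 ≈ 1.0713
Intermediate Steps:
(23047 + 22888)/(35704 + 7173) = 45935/42877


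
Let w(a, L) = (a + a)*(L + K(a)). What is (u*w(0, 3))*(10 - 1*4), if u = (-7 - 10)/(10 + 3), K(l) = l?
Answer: 0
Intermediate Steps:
w(a, L) = 2*a*(L + a) (w(a, L) = (a + a)*(L + a) = (2*a)*(L + a) = 2*a*(L + a))
u = -17/13 ≈ -1.3077
(u*w(0, 3))*(10 - 1*4) = (-34*0*(3 + 0)/13)*(10 - 1*4) = (-34*0*3/13)*(10 - 4) = -17/13*0*6 = 0*6 = 0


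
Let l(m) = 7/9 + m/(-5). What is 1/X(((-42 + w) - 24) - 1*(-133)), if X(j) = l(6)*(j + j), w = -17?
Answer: -9/380 ≈ -0.023684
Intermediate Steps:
l(m) = 7/9 - m/5 (l(m) = 7*(1/9) + m*(-1/5) = 7/9 - m/5)
X(j) = -38*j/45 (X(j) = (7/9 - 1/5*6)*(j + j) = (7/9 - 6/5)*(2*j) = -38*j/45)
1/X(((-42 + w) - 24) - 1*(-133)) = 1/(-38*(((-42 - 17) - 24) - 1*(-133))/45) = 1/(-38*((-59 - 24) + 133)/45) = 1/(-38*(-83 + 133)/45) = 1/(-38/45*50) = 1/(-380/9) = -9/380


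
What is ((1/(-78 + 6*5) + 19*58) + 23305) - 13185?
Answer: 538655/48 ≈ 11222.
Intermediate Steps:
((1/(-78 + 6*5) + 19*58) + 23305) - 13185 = ((1/(-78 + 30) + 1102) + 23305) - 13185 = ((1/(-48) + 1102) + 23305) - 13185 = ((-1/48 + 1102) + 23305) - 13185 = (52895/48 + 23305) - 13185 = 1171535/48 - 13185 = 538655/48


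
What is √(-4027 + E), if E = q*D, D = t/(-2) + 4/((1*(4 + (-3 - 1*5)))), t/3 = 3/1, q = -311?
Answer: I*√9266/2 ≈ 48.13*I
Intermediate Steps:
t = 9 (t = 3*(3/1) = 3*(3*1) = 3*3 = 9)
D = -11/2 (D = 9/(-2) + 4/((1*(4 + (-3 - 1*5)))) = 9*(-½) + 4/((1*(4 + (-3 - 5)))) = -9/2 + 4/((1*(4 - 8))) = -9/2 + 4/((1*(-4))) = -9/2 + 4/(-4) = -9/2 + 4*(-¼) = -9/2 - 1 = -11/2 ≈ -5.5000)
E = 3421/2 (E = -311*(-11/2) = 3421/2 ≈ 1710.5)
√(-4027 + E) = √(-4027 + 3421/2) = √(-4633/2) = I*√9266/2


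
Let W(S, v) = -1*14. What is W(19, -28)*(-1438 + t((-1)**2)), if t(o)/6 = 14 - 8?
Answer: 19628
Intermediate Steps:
W(S, v) = -14
t(o) = 36 (t(o) = 6*(14 - 8) = 6*6 = 36)
W(19, -28)*(-1438 + t((-1)**2)) = -14*(-1438 + 36) = -14*(-1402) = 19628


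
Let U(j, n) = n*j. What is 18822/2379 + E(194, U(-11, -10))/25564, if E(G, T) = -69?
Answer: 160333819/20272252 ≈ 7.9090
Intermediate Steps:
U(j, n) = j*n
18822/2379 + E(194, U(-11, -10))/25564 = 18822/2379 - 69/25564 = 18822*(1/2379) - 69*1/25564 = 6274/793 - 69/25564 = 160333819/20272252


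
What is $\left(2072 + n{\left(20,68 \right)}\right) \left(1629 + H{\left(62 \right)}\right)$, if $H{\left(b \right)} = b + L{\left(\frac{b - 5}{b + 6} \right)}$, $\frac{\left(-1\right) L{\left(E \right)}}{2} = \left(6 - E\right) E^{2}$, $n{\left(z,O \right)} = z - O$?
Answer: $\frac{66972099821}{19652} \approx 3.4079 \cdot 10^{6}$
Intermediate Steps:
$L{\left(E \right)} = - 2 E^{2} \left(6 - E\right)$ ($L{\left(E \right)} = - 2 \left(6 - E\right) E^{2} = - 2 E^{2} \left(6 - E\right)$)
$H{\left(b \right)} = b + \frac{2 \left(-5 + b\right)^{2} \left(-6 + \frac{-5 + b}{6 + b}\right)}{\left(6 + b\right)^{2}}$ ($H{\left(b \right)} = b + 2 \left(\frac{b - 5}{b + 6}\right)^{2} \left(-6 + \frac{b - 5}{b + 6}\right) = b + 2 \left(\frac{-5 + b}{6 + b}\right)^{2} \left(-6 + \frac{-5 + b}{6 + b}\right) = b + 2 \frac{\left(-5 + b\right)^{2}}{\left(6 + b\right)^{2}} \left(-6 + \frac{-5 + b}{6 + b}\right) = b + \frac{2 \left(-5 + b\right)^{2} \left(-6 + \frac{-5 + b}{6 + b}\right)}{\left(6 + b\right)^{2}}$)
$\left(2072 + n{\left(20,68 \right)}\right) \left(1629 + H{\left(62 \right)}\right) = \left(2072 + \left(20 - 68\right)\right) \left(1629 + \frac{62 \left(6 + 62\right)^{3} + \left(-5 + 62\right)^{2} \left(-82 - 620\right)}{\left(6 + 62\right)^{3}}\right) = \left(2072 + \left(20 - 68\right)\right) \left(1629 + \frac{62 \cdot 68^{3} + 57^{2} \left(-82 - 620\right)}{314432}\right) = \left(2072 - 48\right) \left(1629 + \frac{62 \cdot 314432 + 3249 \left(-702\right)}{314432}\right) = 2024 \left(1629 + \frac{19494784 - 2280798}{314432}\right) = 2024 \left(1629 + \frac{1}{314432} \cdot 17213986\right) = 2024 \left(1629 + \frac{8606993}{157216}\right) = 2024 \cdot \frac{264711857}{157216} = \frac{66972099821}{19652}$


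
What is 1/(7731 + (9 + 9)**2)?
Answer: 1/8055 ≈ 0.00012415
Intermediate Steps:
1/(7731 + (9 + 9)**2) = 1/(7731 + 18**2) = 1/(7731 + 324) = 1/8055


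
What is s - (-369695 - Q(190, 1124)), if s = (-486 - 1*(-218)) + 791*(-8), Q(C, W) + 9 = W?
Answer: 364214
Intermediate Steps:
Q(C, W) = -9 + W
s = -6596 (s = (-486 + 218) - 6328 = -268 - 6328 = -6596)
s - (-369695 - Q(190, 1124)) = -6596 - (-369695 - (-9 + 1124)) = -6596 - (-369695 - 1*1115) = -6596 - (-369695 - 1115) = -6596 - 1*(-370810) = -6596 + 370810 = 364214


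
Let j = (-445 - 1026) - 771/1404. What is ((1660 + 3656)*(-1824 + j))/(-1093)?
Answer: 683246431/42627 ≈ 16028.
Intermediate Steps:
j = -688685/468 (j = -1471 - 771*1/1404 = -1471 - 257/468 = -688685/468 ≈ -1471.5)
((1660 + 3656)*(-1824 + j))/(-1093) = ((1660 + 3656)*(-1824 - 688685/468))/(-1093) = (5316*(-1542317/468))*(-1/1093) = -683246431/39*(-1/1093) = 683246431/42627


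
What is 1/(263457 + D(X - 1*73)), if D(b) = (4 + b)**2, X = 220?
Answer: 1/286258 ≈ 3.4934e-6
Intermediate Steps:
1/(263457 + D(X - 1*73)) = 1/(263457 + (4 + (220 - 1*73))**2) = 1/(263457 + (4 + (220 - 73))**2) = 1/(263457 + (4 + 147)**2) = 1/(263457 + 151**2) = 1/(263457 + 22801) = 1/286258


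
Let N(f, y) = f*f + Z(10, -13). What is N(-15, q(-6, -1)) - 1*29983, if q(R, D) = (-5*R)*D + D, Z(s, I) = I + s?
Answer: -29761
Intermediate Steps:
q(R, D) = D - 5*D*R (q(R, D) = -5*D*R + D = D - 5*D*R)
N(f, y) = -3 + f**2 (N(f, y) = f*f + (-13 + 10) = f**2 - 3 = -3 + f**2)
N(-15, q(-6, -1)) - 1*29983 = (-3 + (-15)**2) - 1*29983 = (-3 + 225) - 29983 = 222 - 29983 = -29761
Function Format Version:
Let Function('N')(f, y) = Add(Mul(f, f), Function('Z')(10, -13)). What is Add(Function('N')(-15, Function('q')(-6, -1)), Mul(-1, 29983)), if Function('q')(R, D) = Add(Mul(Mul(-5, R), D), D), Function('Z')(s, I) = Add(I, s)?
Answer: -29761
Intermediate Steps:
Function('q')(R, D) = Add(D, Mul(-5, D, R)) (Function('q')(R, D) = Add(Mul(-5, D, R), D) = Add(D, Mul(-5, D, R)))
Function('N')(f, y) = Add(-3, Pow(f, 2)) (Function('N')(f, y) = Add(Mul(f, f), Add(-13, 10)) = Add(Pow(f, 2), -3) = Add(-3, Pow(f, 2)))
Add(Function('N')(-15, Function('q')(-6, -1)), Mul(-1, 29983)) = Add(Add(-3, Pow(-15, 2)), Mul(-1, 29983)) = Add(Add(-3, 225), -29983) = Add(222, -29983) = -29761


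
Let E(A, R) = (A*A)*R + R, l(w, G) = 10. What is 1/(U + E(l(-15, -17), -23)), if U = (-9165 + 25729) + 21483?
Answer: 1/35724 ≈ 2.7992e-5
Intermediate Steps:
E(A, R) = R + R*A² (E(A, R) = A²*R + R = R*A² + R = R + R*A²)
U = 38047 (U = 16564 + 21483 = 38047)
1/(U + E(l(-15, -17), -23)) = 1/(38047 - 23*(1 + 10²)) = 1/(38047 - 23*(1 + 100)) = 1/(38047 - 23*101) = 1/(38047 - 2323) = 1/35724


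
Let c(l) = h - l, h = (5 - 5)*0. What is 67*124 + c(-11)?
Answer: 8319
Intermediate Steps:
h = 0 (h = 0*0 = 0)
c(l) = -l (c(l) = 0 - l = -l)
67*124 + c(-11) = 67*124 - 1*(-11) = 8308 + 11 = 8319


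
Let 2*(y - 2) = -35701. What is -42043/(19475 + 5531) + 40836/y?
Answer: -1181033001/297546394 ≈ -3.9692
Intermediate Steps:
y = -35697/2 (y = 2 + (1/2)*(-35701) = 2 - 35701/2 = -35697/2 ≈ -17849.)
-42043/(19475 + 5531) + 40836/y = -42043/(19475 + 5531) + 40836/(-35697/2) = -42043/25006 + 40836*(-2/35697) = -42043*1/25006 - 27224/11899 = -42043/25006 - 27224/11899 = -1181033001/297546394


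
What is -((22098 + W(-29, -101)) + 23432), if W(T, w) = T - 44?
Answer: -45457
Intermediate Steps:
W(T, w) = -44 + T
-((22098 + W(-29, -101)) + 23432) = -((22098 + (-44 - 29)) + 23432) = -((22098 - 73) + 23432) = -(22025 + 23432) = -1*45457 = -45457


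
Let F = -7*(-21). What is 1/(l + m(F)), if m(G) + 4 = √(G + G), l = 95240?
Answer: 47618/4534947701 - 7*√6/9069895402 ≈ 1.0498e-5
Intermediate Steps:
F = 147 (F = -1*(-147) = 147)
m(G) = -4 + √2*√G (m(G) = -4 + √(G + G) = -4 + √(2*G) = -4 + √2*√G)
1/(l + m(F)) = 1/(95240 + (-4 + √2*√147)) = 1/(95240 + (-4 + √2*(7*√3))) = 1/(95240 + (-4 + 7*√6)) = 1/(95236 + 7*√6)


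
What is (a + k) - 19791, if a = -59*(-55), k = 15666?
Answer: -880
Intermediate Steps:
a = 3245
(a + k) - 19791 = (3245 + 15666) - 19791 = 18911 - 19791 = -880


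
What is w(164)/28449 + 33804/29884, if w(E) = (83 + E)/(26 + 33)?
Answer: 14186772778/12540006261 ≈ 1.1313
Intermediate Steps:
w(E) = 83/59 + E/59 (w(E) = (83 + E)/59 = (83 + E)*(1/59) = 83/59 + E/59)
w(164)/28449 + 33804/29884 = (83/59 + (1/59)*164)/28449 + 33804/29884 = (83/59 + 164/59)*(1/28449) + 33804*(1/29884) = (247/59)*(1/28449) + 8451/7471 = 247/1678491 + 8451/7471 = 14186772778/12540006261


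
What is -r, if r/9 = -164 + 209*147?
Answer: -275031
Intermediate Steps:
r = 275031 (r = 9*(-164 + 209*147) = 9*(-164 + 30723) = 9*30559 = 275031)
-r = -1*275031 = -275031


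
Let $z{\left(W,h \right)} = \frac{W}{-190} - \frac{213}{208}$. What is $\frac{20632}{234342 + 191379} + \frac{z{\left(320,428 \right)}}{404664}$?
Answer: $\frac{3665644530337}{75647411196032} \approx 0.048457$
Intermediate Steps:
$z{\left(W,h \right)} = - \frac{213}{208} - \frac{W}{190}$ ($z{\left(W,h \right)} = W \left(- \frac{1}{190}\right) - \frac{213}{208} = - \frac{W}{190} - \frac{213}{208} = - \frac{213}{208} - \frac{W}{190}$)
$\frac{20632}{234342 + 191379} + \frac{z{\left(320,428 \right)}}{404664} = \frac{20632}{234342 + 191379} + \frac{- \frac{213}{208} - \frac{32}{19}}{404664} = \frac{20632}{425721} + \left(- \frac{213}{208} - \frac{32}{19}\right) \frac{1}{404664} = 20632 \cdot \frac{1}{425721} - \frac{10703}{1599232128} = \frac{20632}{425721} - \frac{10703}{1599232128} = \frac{3665644530337}{75647411196032}$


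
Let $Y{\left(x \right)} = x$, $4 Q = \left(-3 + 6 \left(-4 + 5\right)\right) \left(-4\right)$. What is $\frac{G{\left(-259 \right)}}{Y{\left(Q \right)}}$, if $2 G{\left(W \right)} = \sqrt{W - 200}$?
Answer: $- \frac{i \sqrt{51}}{2} \approx - 3.5707 i$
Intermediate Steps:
$G{\left(W \right)} = \frac{\sqrt{-200 + W}}{2}$ ($G{\left(W \right)} = \frac{\sqrt{W - 200}}{2} = \frac{\sqrt{-200 + W}}{2}$)
$Q = -3$ ($Q = \frac{\left(-3 + 6 \left(-4 + 5\right)\right) \left(-4\right)}{4} = \frac{\left(-3 + 6 \cdot 1\right) \left(-4\right)}{4} = \frac{\left(-3 + 6\right) \left(-4\right)}{4} = \frac{3 \left(-4\right)}{4} = \frac{1}{4} \left(-12\right) = -3$)
$\frac{G{\left(-259 \right)}}{Y{\left(Q \right)}} = \frac{\frac{1}{2} \sqrt{-200 - 259}}{-3} = \frac{\sqrt{-459}}{2} \left(- \frac{1}{3}\right) = \frac{3 i \sqrt{51}}{2} \left(- \frac{1}{3}\right) = - \frac{i \sqrt{51}}{2}$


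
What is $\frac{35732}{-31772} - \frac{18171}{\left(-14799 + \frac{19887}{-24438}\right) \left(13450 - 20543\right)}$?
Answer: $- \frac{587694243906505}{522482593528909} \approx -1.1248$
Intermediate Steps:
$\frac{35732}{-31772} - \frac{18171}{\left(-14799 + \frac{19887}{-24438}\right) \left(13450 - 20543\right)} = 35732 \left(- \frac{1}{31772}\right) - \frac{18171}{\left(-14799 + 19887 \left(- \frac{1}{24438}\right)\right) \left(-7093\right)} = - \frac{8933}{7943} - \frac{18171}{\left(-14799 - \frac{6629}{8146}\right) \left(-7093\right)} = - \frac{8933}{7943} - \frac{18171}{\left(- \frac{120559283}{8146}\right) \left(-7093\right)} = - \frac{8933}{7943} - \frac{18171}{\frac{855126994319}{8146}} = - \frac{8933}{7943} - \frac{148020966}{855126994319} = - \frac{587694243906505}{522482593528909}$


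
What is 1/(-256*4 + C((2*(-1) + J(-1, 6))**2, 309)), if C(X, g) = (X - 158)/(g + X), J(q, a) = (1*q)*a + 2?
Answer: -345/353402 ≈ -0.00097623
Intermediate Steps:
J(q, a) = 2 + a*q (J(q, a) = q*a + 2 = a*q + 2 = 2 + a*q)
C(X, g) = (-158 + X)/(X + g)
1/(-256*4 + C((2*(-1) + J(-1, 6))**2, 309)) = 1/(-256*4 + (-158 + (2*(-1) + (2 + 6*(-1)))**2)/((2*(-1) + (2 + 6*(-1)))**2 + 309)) = 1/(-1024 + (-158 + (-2 + (2 - 6))**2)/((-2 + (2 - 6))**2 + 309)) = 1/(-1024 + (-158 + (-2 - 4)**2)/((-2 - 4)**2 + 309)) = 1/(-1024 + (-158 + (-6)**2)/((-6)**2 + 309)) = 1/(-1024 + (-158 + 36)/(36 + 309)) = 1/(-1024 - 122/345) = 1/(-353402/345) = -345/353402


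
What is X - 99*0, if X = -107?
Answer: -107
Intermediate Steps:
X - 99*0 = -107 - 99*0 = -107 + 0 = -107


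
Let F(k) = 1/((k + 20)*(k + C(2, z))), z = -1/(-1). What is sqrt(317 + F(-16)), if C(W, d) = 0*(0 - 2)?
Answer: sqrt(20287)/8 ≈ 17.804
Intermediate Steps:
z = 1 (z = -1*(-1) = 1)
C(W, d) = 0 (C(W, d) = 0*(-2) = 0)
F(k) = 1/(k*(20 + k)) (F(k) = 1/((k + 20)*(k + 0)) = 1/((20 + k)*k) = 1/(k*(20 + k)))
sqrt(317 + F(-16)) = sqrt(317 + 1/((-16)*(20 - 16))) = sqrt(317 - 1/16/4) = sqrt(317 - 1/16*1/4) = sqrt(317 - 1/64) = sqrt(20287/64) = sqrt(20287)/8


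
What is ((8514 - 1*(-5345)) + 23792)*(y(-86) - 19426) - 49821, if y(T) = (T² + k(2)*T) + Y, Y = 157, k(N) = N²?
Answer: -460032088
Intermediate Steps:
y(T) = 157 + T² + 4*T (y(T) = (T² + 2²*T) + 157 = (T² + 4*T) + 157 = 157 + T² + 4*T)
((8514 - 1*(-5345)) + 23792)*(y(-86) - 19426) - 49821 = ((8514 - 1*(-5345)) + 23792)*((157 + (-86)² + 4*(-86)) - 19426) - 49821 = ((8514 + 5345) + 23792)*((157 + 7396 - 344) - 19426) - 49821 = (13859 + 23792)*(7209 - 19426) - 49821 = 37651*(-12217) - 49821 = -459982267 - 49821 = -460032088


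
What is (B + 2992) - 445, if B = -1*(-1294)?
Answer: 3841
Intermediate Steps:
B = 1294
(B + 2992) - 445 = (1294 + 2992) - 445 = 4286 - 445 = 3841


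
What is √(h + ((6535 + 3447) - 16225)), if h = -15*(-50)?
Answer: I*√5493 ≈ 74.115*I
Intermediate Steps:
h = 750
√(h + ((6535 + 3447) - 16225)) = √(750 + ((6535 + 3447) - 16225)) = √(750 + (9982 - 16225)) = √(750 - 6243) = √(-5493) = I*√5493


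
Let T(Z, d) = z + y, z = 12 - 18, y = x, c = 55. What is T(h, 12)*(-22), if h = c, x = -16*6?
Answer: 2244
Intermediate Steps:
x = -96 (x = -4*24 = -96)
y = -96
h = 55
z = -6
T(Z, d) = -102 (T(Z, d) = -6 - 96 = -102)
T(h, 12)*(-22) = -102*(-22) = 2244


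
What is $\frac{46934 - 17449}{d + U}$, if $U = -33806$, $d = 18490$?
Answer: $- \frac{29485}{15316} \approx -1.9251$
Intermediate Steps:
$\frac{46934 - 17449}{d + U} = \frac{46934 - 17449}{18490 - 33806} = \frac{29485}{-15316} = 29485 \left(- \frac{1}{15316}\right) = - \frac{29485}{15316}$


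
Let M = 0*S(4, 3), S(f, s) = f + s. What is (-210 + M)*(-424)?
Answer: 89040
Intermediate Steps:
M = 0 (M = 0*(4 + 3) = 0*7 = 0)
(-210 + M)*(-424) = (-210 + 0)*(-424) = -210*(-424) = 89040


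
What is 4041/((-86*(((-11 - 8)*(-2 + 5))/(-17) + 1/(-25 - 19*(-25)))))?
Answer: -37783350/2696831 ≈ -14.010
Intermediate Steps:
4041/((-86*(((-11 - 8)*(-2 + 5))/(-17) + 1/(-25 - 19*(-25))))) = 4041/((-86*(-19*3*(-1/17) - 1/25/(-44)))) = 4041/((-86*(-57*(-1/17) - 1/44*(-1/25)))) = 4041/((-86*(57/17 + 1/1100))) = 4041/((-86*62717/18700)) = 4041/(-2696831/9350) = 4041*(-9350/2696831) = -37783350/2696831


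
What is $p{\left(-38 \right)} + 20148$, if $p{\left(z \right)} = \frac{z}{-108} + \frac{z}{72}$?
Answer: $\frac{2175965}{108} \approx 20148.0$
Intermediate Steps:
$p{\left(z \right)} = \frac{z}{216}$ ($p{\left(z \right)} = z \left(- \frac{1}{108}\right) + z \frac{1}{72} = - \frac{z}{108} + \frac{z}{72} = \frac{z}{216}$)
$p{\left(-38 \right)} + 20148 = \frac{1}{216} \left(-38\right) + 20148 = - \frac{19}{108} + 20148 = \frac{2175965}{108}$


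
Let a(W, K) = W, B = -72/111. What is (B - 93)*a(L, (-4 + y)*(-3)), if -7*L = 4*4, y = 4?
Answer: 7920/37 ≈ 214.05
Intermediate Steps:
L = -16/7 (L = -4*4/7 = -1/7*16 = -16/7 ≈ -2.2857)
B = -24/37 (B = -72*1/111 = -24/37 ≈ -0.64865)
(B - 93)*a(L, (-4 + y)*(-3)) = (-24/37 - 93)*(-16/7) = -3465/37*(-16/7) = 7920/37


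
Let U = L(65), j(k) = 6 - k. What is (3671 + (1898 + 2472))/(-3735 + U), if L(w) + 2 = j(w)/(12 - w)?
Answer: -426173/198002 ≈ -2.1524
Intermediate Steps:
L(w) = -2 + (6 - w)/(12 - w)
U = -47/53 (U = (18 - 1*65)/(-12 + 65) = (18 - 65)/53 = (1/53)*(-47) = -47/53 ≈ -0.88679)
(3671 + (1898 + 2472))/(-3735 + U) = (3671 + (1898 + 2472))/(-3735 - 47/53) = (3671 + 4370)/(-198002/53) = 8041*(-53/198002) = -426173/198002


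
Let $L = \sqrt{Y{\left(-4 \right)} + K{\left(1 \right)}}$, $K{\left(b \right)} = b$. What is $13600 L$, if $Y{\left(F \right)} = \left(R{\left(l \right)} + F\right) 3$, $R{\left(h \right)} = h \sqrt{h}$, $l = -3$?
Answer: $13600 \sqrt{-11 - 9 i \sqrt{3}} \approx 27334.0 - 52742.0 i$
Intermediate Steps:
$R{\left(h \right)} = h^{\frac{3}{2}}$
$Y{\left(F \right)} = 3 F - 9 i \sqrt{3}$ ($Y{\left(F \right)} = \left(\left(-3\right)^{\frac{3}{2}} + F\right) 3 = \left(- 3 i \sqrt{3} + F\right) 3 = \left(F - 3 i \sqrt{3}\right) 3 = 3 F - 9 i \sqrt{3}$)
$L = \sqrt{-11 - 9 i \sqrt{3}}$ ($L = \sqrt{\left(3 \left(-4\right) - 9 i \sqrt{3}\right) + 1} = \sqrt{\left(-12 - 9 i \sqrt{3}\right) + 1} = \sqrt{-11 - 9 i \sqrt{3}} \approx 2.0098 - 3.8781 i$)
$13600 L = 13600 \sqrt{-11 - 9 i \sqrt{3}}$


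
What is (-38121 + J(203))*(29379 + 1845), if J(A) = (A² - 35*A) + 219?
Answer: -118588752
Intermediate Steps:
J(A) = 219 + A² - 35*A
(-38121 + J(203))*(29379 + 1845) = (-38121 + (219 + 203² - 35*203))*(29379 + 1845) = (-38121 + (219 + 41209 - 7105))*31224 = (-38121 + 34323)*31224 = -3798*31224 = -118588752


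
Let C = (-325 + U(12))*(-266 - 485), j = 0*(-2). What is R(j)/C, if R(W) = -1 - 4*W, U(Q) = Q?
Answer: -1/235063 ≈ -4.2542e-6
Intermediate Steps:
j = 0
C = 235063 (C = (-325 + 12)*(-266 - 485) = -313*(-751) = 235063)
R(j)/C = (-1 - 4*0)/235063 = (-1 + 0)*(1/235063) = -1*1/235063 = -1/235063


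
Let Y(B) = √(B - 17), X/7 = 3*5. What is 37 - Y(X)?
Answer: 37 - 2*√22 ≈ 27.619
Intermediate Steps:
X = 105 (X = 7*(3*5) = 7*15 = 105)
Y(B) = √(-17 + B)
37 - Y(X) = 37 - √(-17 + 105) = 37 - √88 = 37 - 2*√22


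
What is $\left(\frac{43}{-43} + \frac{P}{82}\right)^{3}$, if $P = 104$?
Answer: $\frac{1331}{68921} \approx 0.019312$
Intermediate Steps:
$\left(\frac{43}{-43} + \frac{P}{82}\right)^{3} = \left(\frac{43}{-43} + \frac{104}{82}\right)^{3} = \left(43 \left(- \frac{1}{43}\right) + 104 \cdot \frac{1}{82}\right)^{3} = \left(-1 + \frac{52}{41}\right)^{3} = \left(\frac{11}{41}\right)^{3} = \frac{1331}{68921}$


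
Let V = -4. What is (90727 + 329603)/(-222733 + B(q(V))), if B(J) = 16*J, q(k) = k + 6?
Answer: -420330/222701 ≈ -1.8874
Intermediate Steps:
q(k) = 6 + k
(90727 + 329603)/(-222733 + B(q(V))) = (90727 + 329603)/(-222733 + 16*(6 - 4)) = 420330/(-222733 + 16*2) = 420330/(-222733 + 32) = 420330/(-222701) = 420330*(-1/222701) = -420330/222701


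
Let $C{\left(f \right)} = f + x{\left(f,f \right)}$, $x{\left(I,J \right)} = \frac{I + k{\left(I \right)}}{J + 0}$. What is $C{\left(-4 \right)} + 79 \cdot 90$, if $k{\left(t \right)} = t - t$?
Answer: $7107$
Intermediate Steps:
$k{\left(t \right)} = 0$
$x{\left(I,J \right)} = \frac{I}{J}$ ($x{\left(I,J \right)} = \frac{I + 0}{J + 0} = \frac{I}{J}$)
$C{\left(f \right)} = 1 + f$ ($C{\left(f \right)} = f + \frac{f}{f} = f + 1 = 1 + f$)
$C{\left(-4 \right)} + 79 \cdot 90 = \left(1 - 4\right) + 79 \cdot 90 = -3 + 7110 = 7107$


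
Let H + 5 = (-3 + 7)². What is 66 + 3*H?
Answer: 99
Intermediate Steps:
H = 11 (H = -5 + (-3 + 7)² = -5 + 4² = -5 + 16 = 11)
66 + 3*H = 66 + 3*11 = 66 + 33 = 99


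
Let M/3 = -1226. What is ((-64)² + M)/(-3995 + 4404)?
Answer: 418/409 ≈ 1.0220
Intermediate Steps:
M = -3678 (M = 3*(-1226) = -3678)
((-64)² + M)/(-3995 + 4404) = ((-64)² - 3678)/(-3995 + 4404) = (4096 - 3678)/409 = 418*(1/409) = 418/409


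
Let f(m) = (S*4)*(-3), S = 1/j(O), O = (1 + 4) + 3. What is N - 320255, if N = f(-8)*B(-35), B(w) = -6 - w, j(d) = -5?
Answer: -1600927/5 ≈ -3.2019e+5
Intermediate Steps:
O = 8 (O = 5 + 3 = 8)
S = -⅕ (S = 1/(-5) = -⅕ ≈ -0.20000)
f(m) = 12/5 (f(m) = -⅕*4*(-3) = -⅘*(-3) = 12/5)
N = 348/5 (N = 12*(-6 - 1*(-35))/5 = 12*(-6 + 35)/5 = (12/5)*29 = 348/5 ≈ 69.600)
N - 320255 = 348/5 - 320255 = -1600927/5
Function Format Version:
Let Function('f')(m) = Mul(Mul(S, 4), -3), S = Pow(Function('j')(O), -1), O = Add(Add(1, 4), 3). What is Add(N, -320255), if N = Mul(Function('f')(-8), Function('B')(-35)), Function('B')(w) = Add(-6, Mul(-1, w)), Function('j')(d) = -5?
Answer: Rational(-1600927, 5) ≈ -3.2019e+5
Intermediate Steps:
O = 8 (O = Add(5, 3) = 8)
S = Rational(-1, 5) (S = Pow(-5, -1) = Rational(-1, 5) ≈ -0.20000)
Function('f')(m) = Rational(12, 5) (Function('f')(m) = Mul(Mul(Rational(-1, 5), 4), -3) = Mul(Rational(-4, 5), -3) = Rational(12, 5))
N = Rational(348, 5) (N = Mul(Rational(12, 5), Add(-6, Mul(-1, -35))) = Mul(Rational(12, 5), Add(-6, 35)) = Mul(Rational(12, 5), 29) = Rational(348, 5) ≈ 69.600)
Add(N, -320255) = Add(Rational(348, 5), -320255) = Rational(-1600927, 5)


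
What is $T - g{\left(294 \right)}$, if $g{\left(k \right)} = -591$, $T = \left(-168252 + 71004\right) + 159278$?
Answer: $62621$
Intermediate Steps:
$T = 62030$ ($T = -97248 + 159278 = 62030$)
$T - g{\left(294 \right)} = 62030 - -591 = 62030 + 591 = 62621$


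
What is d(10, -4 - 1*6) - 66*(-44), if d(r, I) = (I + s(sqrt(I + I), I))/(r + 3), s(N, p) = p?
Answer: 37732/13 ≈ 2902.5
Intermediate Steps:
d(r, I) = 2*I/(3 + r) (d(r, I) = (I + I)/(r + 3) = (2*I)/(3 + r) = 2*I/(3 + r))
d(10, -4 - 1*6) - 66*(-44) = 2*(-4 - 1*6)/(3 + 10) - 66*(-44) = 2*(-4 - 6)/13 + 2904 = 2*(-10)*(1/13) + 2904 = -20/13 + 2904 = 37732/13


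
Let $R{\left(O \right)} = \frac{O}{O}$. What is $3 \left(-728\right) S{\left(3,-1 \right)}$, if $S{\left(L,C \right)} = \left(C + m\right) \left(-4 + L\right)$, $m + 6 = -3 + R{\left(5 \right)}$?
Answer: $-19656$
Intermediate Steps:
$R{\left(O \right)} = 1$
$m = -8$ ($m = -6 + \left(-3 + 1\right) = -6 - 2 = -8$)
$S{\left(L,C \right)} = \left(-8 + C\right) \left(-4 + L\right)$ ($S{\left(L,C \right)} = \left(C - 8\right) \left(-4 + L\right) = \left(-8 + C\right) \left(-4 + L\right)$)
$3 \left(-728\right) S{\left(3,-1 \right)} = 3 \left(-728\right) \left(32 - 24 - -4 - 3\right) = - 2184 \left(32 - 24 + 4 - 3\right) = \left(-2184\right) 9 = -19656$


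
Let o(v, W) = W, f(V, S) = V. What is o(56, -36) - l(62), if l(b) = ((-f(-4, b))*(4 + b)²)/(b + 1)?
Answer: -2188/7 ≈ -312.57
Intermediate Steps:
l(b) = 4*(4 + b)²/(1 + b) (l(b) = ((-1*(-4))*(4 + b)²)/(b + 1) = (4*(4 + b)²)/(1 + b) = 4*(4 + b)²/(1 + b))
o(56, -36) - l(62) = -36 - 4*(4 + 62)²/(1 + 62) = -36 - 4*66²/63 = -36 - 4*4356/63 = -36 - 1*1936/7 = -36 - 1936/7 = -2188/7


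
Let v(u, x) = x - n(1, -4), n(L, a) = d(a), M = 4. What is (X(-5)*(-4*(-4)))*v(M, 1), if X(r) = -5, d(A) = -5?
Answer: -480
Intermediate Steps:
n(L, a) = -5
v(u, x) = 5 + x (v(u, x) = x - 1*(-5) = x + 5 = 5 + x)
(X(-5)*(-4*(-4)))*v(M, 1) = (-(-20)*(-4))*(5 + 1) = -5*16*6 = -80*6 = -480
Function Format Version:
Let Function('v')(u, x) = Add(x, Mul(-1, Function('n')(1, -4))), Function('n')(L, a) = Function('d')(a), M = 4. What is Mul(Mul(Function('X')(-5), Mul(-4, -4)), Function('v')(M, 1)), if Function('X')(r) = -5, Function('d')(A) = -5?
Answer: -480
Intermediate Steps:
Function('n')(L, a) = -5
Function('v')(u, x) = Add(5, x) (Function('v')(u, x) = Add(x, Mul(-1, -5)) = Add(x, 5) = Add(5, x))
Mul(Mul(Function('X')(-5), Mul(-4, -4)), Function('v')(M, 1)) = Mul(Mul(-5, Mul(-4, -4)), Add(5, 1)) = Mul(Mul(-5, 16), 6) = Mul(-80, 6) = -480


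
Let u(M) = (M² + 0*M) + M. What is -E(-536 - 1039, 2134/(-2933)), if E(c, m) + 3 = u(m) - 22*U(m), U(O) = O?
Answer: -110185951/8602489 ≈ -12.809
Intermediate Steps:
u(M) = M + M² (u(M) = (M² + 0) + M = M² + M = M + M²)
E(c, m) = -3 - 22*m + m*(1 + m) (E(c, m) = -3 + (m*(1 + m) - 22*m) = -3 + (-22*m + m*(1 + m)) = -3 - 22*m + m*(1 + m))
-E(-536 - 1039, 2134/(-2933)) = -(-3 + (2134/(-2933))² - 44814/(-2933)) = -(-3 + (2134*(-1/2933))² - 44814*(-1)/2933) = -(-3 + (-2134/2933)² - 21*(-2134/2933)) = -(-3 + 4553956/8602489 + 6402/419) = -1*110185951/8602489 = -110185951/8602489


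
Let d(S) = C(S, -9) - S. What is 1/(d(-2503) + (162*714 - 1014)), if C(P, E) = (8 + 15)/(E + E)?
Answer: 18/2108803 ≈ 8.5356e-6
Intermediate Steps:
C(P, E) = 23/(2*E) (C(P, E) = 23/((2*E)) = 23*(1/(2*E)) = 23/(2*E))
d(S) = -23/18 - S (d(S) = (23/2)/(-9) - S = (23/2)*(-1/9) - S = -23/18 - S)
1/(d(-2503) + (162*714 - 1014)) = 1/((-23/18 - 1*(-2503)) + (162*714 - 1014)) = 1/((-23/18 + 2503) + (115668 - 1014)) = 1/(45031/18 + 114654) = 1/(2108803/18) = 18/2108803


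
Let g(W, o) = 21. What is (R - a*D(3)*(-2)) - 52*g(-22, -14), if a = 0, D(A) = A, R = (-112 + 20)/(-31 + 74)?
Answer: -47048/43 ≈ -1094.1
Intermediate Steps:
R = -92/43 ≈ -2.1395
(R - a*D(3)*(-2)) - 52*g(-22, -14) = (-92/43 - 0*3*(-2)) - 52*21 = (-92/43 - 0*(-2)) - 1092 = (-92/43 - 1*0) - 1092 = (-92/43 + 0) - 1092 = -92/43 - 1092 = -47048/43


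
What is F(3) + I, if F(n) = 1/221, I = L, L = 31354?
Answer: 6929235/221 ≈ 31354.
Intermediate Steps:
I = 31354
F(n) = 1/221
F(3) + I = 1/221 + 31354 = 6929235/221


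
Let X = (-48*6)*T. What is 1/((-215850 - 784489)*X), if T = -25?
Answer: -1/7202440800 ≈ -1.3884e-10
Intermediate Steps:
X = 7200 (X = -48*6*(-25) = -288*(-25) = 7200)
1/((-215850 - 784489)*X) = 1/(-215850 - 784489*7200) = (1/7200)/(-1000339) = -1/1000339*1/7200 = -1/7202440800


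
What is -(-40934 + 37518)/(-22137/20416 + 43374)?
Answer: 69741056/885501447 ≈ 0.078759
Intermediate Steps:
-(-40934 + 37518)/(-22137/20416 + 43374) = -(-3416)/(-22137*1/20416 + 43374) = -(-3416)/(-22137/20416 + 43374) = -(-3416)/885501447/20416 = -(-3416)*20416/885501447 = -1*(-69741056/885501447) = 69741056/885501447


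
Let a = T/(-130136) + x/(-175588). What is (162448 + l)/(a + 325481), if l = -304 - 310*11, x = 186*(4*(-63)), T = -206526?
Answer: 64770048032152/132810488512973 ≈ 0.48769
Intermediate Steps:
x = -46872 (x = 186*(-252) = -46872)
a = 756486105/408041428 (a = -206526/(-130136) - 46872/(-175588) = -206526*(-1/130136) - 46872*(-1/175588) = 103263/65068 + 1674/6271 = 756486105/408041428 ≈ 1.8539)
l = -3714 (l = -304 - 3410 = -3714)
(162448 + l)/(a + 325481) = (162448 - 3714)/(756486105/408041428 + 325481) = 158734/(132810488512973/408041428) = 158734*(408041428/132810488512973) = 64770048032152/132810488512973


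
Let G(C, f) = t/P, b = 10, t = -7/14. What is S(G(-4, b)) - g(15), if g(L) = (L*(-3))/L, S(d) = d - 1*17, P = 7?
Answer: -197/14 ≈ -14.071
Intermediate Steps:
t = -½ (t = -7*1/14 = -½ ≈ -0.50000)
G(C, f) = -1/14 (G(C, f) = -½/7 = -½*⅐ = -1/14)
S(d) = -17 + d (S(d) = d - 17 = -17 + d)
g(L) = -3 (g(L) = (-3*L)/L = -3)
S(G(-4, b)) - g(15) = (-17 - 1/14) - 1*(-3) = -239/14 + 3 = -197/14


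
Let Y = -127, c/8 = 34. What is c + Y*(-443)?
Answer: 56533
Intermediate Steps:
c = 272 (c = 8*34 = 272)
c + Y*(-443) = 272 - 127*(-443) = 272 + 56261 = 56533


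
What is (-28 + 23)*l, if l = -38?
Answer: 190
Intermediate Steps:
(-28 + 23)*l = (-28 + 23)*(-38) = -5*(-38) = 190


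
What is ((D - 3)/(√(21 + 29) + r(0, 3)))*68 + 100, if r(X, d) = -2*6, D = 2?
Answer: 5108/47 + 170*√2/47 ≈ 113.80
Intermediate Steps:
r(X, d) = -12
((D - 3)/(√(21 + 29) + r(0, 3)))*68 + 100 = ((2 - 3)/(√(21 + 29) - 12))*68 + 100 = -1/(√50 - 12)*68 + 100 = -1/(5*√2 - 12)*68 + 100 = -1/(-12 + 5*√2)*68 + 100 = -68/(-12 + 5*√2) + 100 = 100 - 68/(-12 + 5*√2)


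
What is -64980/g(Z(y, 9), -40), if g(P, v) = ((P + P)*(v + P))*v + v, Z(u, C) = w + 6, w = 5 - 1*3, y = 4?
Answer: -3249/1022 ≈ -3.1791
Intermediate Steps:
w = 2 (w = 5 - 3 = 2)
Z(u, C) = 8 (Z(u, C) = 2 + 6 = 8)
g(P, v) = v + 2*P*v*(P + v) (g(P, v) = ((2*P)*(P + v))*v + v = (2*P*(P + v))*v + v = 2*P*v*(P + v) + v = v + 2*P*v*(P + v))
-64980/g(Z(y, 9), -40) = -64980*(-1/(40*(1 + 2*8² + 2*8*(-40)))) = -64980*(-1/(40*(1 + 2*64 - 640))) = -64980*(-1/(40*(1 + 128 - 640))) = -64980/((-40*(-511))) = -64980/20440 = -64980*1/20440 = -3249/1022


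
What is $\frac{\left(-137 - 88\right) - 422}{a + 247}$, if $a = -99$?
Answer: $- \frac{647}{148} \approx -4.3716$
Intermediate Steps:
$\frac{\left(-137 - 88\right) - 422}{a + 247} = \frac{\left(-137 - 88\right) - 422}{-99 + 247} = \frac{-225 - 422}{148} = \left(-647\right) \frac{1}{148} = - \frac{647}{148}$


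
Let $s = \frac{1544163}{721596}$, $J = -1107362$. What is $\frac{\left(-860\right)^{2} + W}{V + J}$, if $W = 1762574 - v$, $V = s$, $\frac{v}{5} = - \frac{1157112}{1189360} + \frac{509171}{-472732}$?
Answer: $- \frac{81344304016122378815}{35999514072060996111} \approx -2.2596$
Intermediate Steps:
$v = - \frac{5541305243}{540623588}$ ($v = 5 \left(- \frac{1157112}{1189360} + \frac{509171}{-472732}\right) = 5 \left(\left(-1157112\right) \frac{1}{1189360} + 509171 \left(- \frac{1}{472732}\right)\right) = 5 \left(- \frac{144639}{148670} - \frac{39167}{36364}\right) = 5 \left(- \frac{5541305243}{2703117940}\right) = - \frac{5541305243}{540623588} \approx -10.25$)
$s = \frac{514721}{240532}$ ($s = 1544163 \cdot \frac{1}{721596} = \frac{514721}{240532} \approx 2.1399$)
$V = \frac{514721}{240532} \approx 2.1399$
$W = \frac{952894621300755}{540623588}$ ($W = 1762574 - - \frac{5541305243}{540623588} = 1762574 + \frac{5541305243}{540623588} = \frac{952894621300755}{540623588} \approx 1.7626 \cdot 10^{6}$)
$\frac{\left(-860\right)^{2} + W}{V + J} = \frac{\left(-860\right)^{2} + \frac{952894621300755}{540623588}}{\frac{514721}{240532} - 1107362} = \frac{739600 + \frac{952894621300755}{540623588}}{- \frac{266355481863}{240532}} = \frac{1352739826985555}{540623588} \left(- \frac{240532}{266355481863}\right) = - \frac{81344304016122378815}{35999514072060996111}$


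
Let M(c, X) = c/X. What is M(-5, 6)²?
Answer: 25/36 ≈ 0.69444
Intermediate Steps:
M(-5, 6)² = (-5/6)² = (-5*⅙)² = (-⅚)² = 25/36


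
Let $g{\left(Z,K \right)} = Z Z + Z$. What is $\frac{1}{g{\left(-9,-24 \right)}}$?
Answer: $\frac{1}{72} \approx 0.013889$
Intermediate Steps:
$g{\left(Z,K \right)} = Z + Z^{2}$ ($g{\left(Z,K \right)} = Z^{2} + Z = Z + Z^{2}$)
$\frac{1}{g{\left(-9,-24 \right)}} = \frac{1}{\left(-9\right) \left(1 - 9\right)} = \frac{1}{\left(-9\right) \left(-8\right)} = \frac{1}{72}$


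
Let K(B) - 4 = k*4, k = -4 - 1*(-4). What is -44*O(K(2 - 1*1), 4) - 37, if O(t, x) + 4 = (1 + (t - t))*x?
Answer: -37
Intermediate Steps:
k = 0 (k = -4 + 4 = 0)
K(B) = 4 (K(B) = 4 + 0*4 = 4 + 0 = 4)
O(t, x) = -4 + x (O(t, x) = -4 + (1 + (t - t))*x = -4 + (1 + 0)*x = -4 + 1*x = -4 + x)
-44*O(K(2 - 1*1), 4) - 37 = -44*(-4 + 4) - 37 = -44*0 - 37 = 0 - 37 = -37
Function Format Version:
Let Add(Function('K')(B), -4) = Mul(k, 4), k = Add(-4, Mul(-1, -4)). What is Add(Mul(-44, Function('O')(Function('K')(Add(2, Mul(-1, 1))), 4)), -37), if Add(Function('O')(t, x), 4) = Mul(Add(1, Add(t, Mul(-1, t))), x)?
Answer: -37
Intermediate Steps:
k = 0 (k = Add(-4, 4) = 0)
Function('K')(B) = 4 (Function('K')(B) = Add(4, Mul(0, 4)) = Add(4, 0) = 4)
Function('O')(t, x) = Add(-4, x) (Function('O')(t, x) = Add(-4, Mul(Add(1, Add(t, Mul(-1, t))), x)) = Add(-4, Mul(Add(1, 0), x)) = Add(-4, Mul(1, x)) = Add(-4, x))
Add(Mul(-44, Function('O')(Function('K')(Add(2, Mul(-1, 1))), 4)), -37) = Add(Mul(-44, Add(-4, 4)), -37) = Add(Mul(-44, 0), -37) = Add(0, -37) = -37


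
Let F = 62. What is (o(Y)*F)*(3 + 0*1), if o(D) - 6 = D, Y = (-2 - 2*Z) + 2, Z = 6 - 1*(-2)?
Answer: -1860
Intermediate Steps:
Z = 8 (Z = 6 + 2 = 8)
Y = -16 (Y = (-2 - 2*8) + 2 = (-2 - 16) + 2 = -18 + 2 = -16)
o(D) = 6 + D
(o(Y)*F)*(3 + 0*1) = ((6 - 16)*62)*(3 + 0*1) = (-10*62)*(3 + 0) = -620*3 = -1860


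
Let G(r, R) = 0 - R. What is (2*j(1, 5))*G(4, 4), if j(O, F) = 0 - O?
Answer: 8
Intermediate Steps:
j(O, F) = -O
G(r, R) = -R
(2*j(1, 5))*G(4, 4) = (2*(-1*1))*(-1*4) = (2*(-1))*(-4) = -2*(-4) = 8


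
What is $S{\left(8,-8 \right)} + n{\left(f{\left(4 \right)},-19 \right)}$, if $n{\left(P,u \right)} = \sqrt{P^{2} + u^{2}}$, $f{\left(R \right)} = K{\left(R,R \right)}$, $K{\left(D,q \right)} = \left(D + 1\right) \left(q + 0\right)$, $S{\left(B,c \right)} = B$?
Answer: $8 + \sqrt{761} \approx 35.586$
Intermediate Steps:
$K{\left(D,q \right)} = q \left(1 + D\right)$ ($K{\left(D,q \right)} = \left(1 + D\right) q = q \left(1 + D\right)$)
$f{\left(R \right)} = R \left(1 + R\right)$
$S{\left(8,-8 \right)} + n{\left(f{\left(4 \right)},-19 \right)} = 8 + \sqrt{\left(4 \left(1 + 4\right)\right)^{2} + \left(-19\right)^{2}} = 8 + \sqrt{\left(4 \cdot 5\right)^{2} + 361} = 8 + \sqrt{20^{2} + 361} = 8 + \sqrt{400 + 361} = 8 + \sqrt{761}$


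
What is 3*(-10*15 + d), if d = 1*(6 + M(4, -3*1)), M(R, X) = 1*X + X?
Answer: -450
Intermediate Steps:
M(R, X) = 2*X (M(R, X) = X + X = 2*X)
d = 0 (d = 1*(6 + 2*(-3*1)) = 1*(6 + 2*(-3)) = 1*(6 - 6) = 1*0 = 0)
3*(-10*15 + d) = 3*(-10*15 + 0) = 3*(-150 + 0) = 3*(-150) = -450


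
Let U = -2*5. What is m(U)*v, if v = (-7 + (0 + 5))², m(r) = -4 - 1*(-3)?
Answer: -4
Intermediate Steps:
U = -10
m(r) = -1 (m(r) = -4 + 3 = -1)
v = 4 (v = (-7 + 5)² = (-2)² = 4)
m(U)*v = -1*4 = -4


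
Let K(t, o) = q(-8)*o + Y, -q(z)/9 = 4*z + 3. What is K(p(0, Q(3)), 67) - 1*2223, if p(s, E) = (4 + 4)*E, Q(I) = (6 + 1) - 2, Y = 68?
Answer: 15332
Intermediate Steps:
Q(I) = 5 (Q(I) = 7 - 2 = 5)
q(z) = -27 - 36*z (q(z) = -9*(4*z + 3) = -9*(3 + 4*z) = -27 - 36*z)
p(s, E) = 8*E
K(t, o) = 68 + 261*o (K(t, o) = (-27 - 36*(-8))*o + 68 = (-27 + 288)*o + 68 = 261*o + 68 = 68 + 261*o)
K(p(0, Q(3)), 67) - 1*2223 = (68 + 261*67) - 1*2223 = (68 + 17487) - 2223 = 17555 - 2223 = 15332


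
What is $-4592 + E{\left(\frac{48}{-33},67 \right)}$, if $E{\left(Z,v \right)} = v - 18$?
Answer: $-4543$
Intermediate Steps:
$E{\left(Z,v \right)} = -18 + v$ ($E{\left(Z,v \right)} = v - 18 = -18 + v$)
$-4592 + E{\left(\frac{48}{-33},67 \right)} = -4592 + \left(-18 + 67\right) = -4592 + 49 = -4543$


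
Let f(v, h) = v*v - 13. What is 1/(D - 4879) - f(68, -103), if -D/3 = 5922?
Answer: -104416096/22645 ≈ -4611.0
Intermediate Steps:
D = -17766 (D = -3*5922 = -17766)
f(v, h) = -13 + v² (f(v, h) = v² - 13 = -13 + v²)
1/(D - 4879) - f(68, -103) = 1/(-17766 - 4879) - (-13 + 68²) = 1/(-22645) - (-13 + 4624) = -1/22645 - 1*4611 = -1/22645 - 4611 = -104416096/22645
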